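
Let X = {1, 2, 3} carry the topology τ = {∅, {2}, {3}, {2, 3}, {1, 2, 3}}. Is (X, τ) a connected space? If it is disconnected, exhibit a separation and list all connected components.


(X, τ) is connected.

Find clopen sets (U ∈ τ with X ∖ U ∈ τ):
  U = ∅, X ∖ U = {1, 2, 3} — both open, so U is clopen.
  U = {1, 2, 3}, X ∖ U = ∅ — both open, so U is clopen.
Only trivial clopens (∅ and X) exist, so (X, τ) is connected.
Compute connected components by grouping points that agree on all clopens:
  component: {1, 2, 3}


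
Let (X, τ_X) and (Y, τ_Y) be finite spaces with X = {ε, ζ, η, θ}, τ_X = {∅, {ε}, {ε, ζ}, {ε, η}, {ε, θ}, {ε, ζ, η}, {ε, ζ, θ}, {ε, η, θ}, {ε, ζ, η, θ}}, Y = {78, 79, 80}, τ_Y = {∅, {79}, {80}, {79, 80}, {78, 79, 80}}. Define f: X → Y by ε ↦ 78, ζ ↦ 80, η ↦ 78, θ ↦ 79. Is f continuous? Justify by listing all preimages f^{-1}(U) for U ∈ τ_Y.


f is NOT continuous.

Compute f^{-1}(U) for each U ∈ τ_Y:
  U = ∅: f^{-1}(U) = ∅ ∈ τ_X ✓.
  U = {79}: f^{-1}(U) = {θ} ∉ τ_X ✗.
  U = {80}: f^{-1}(U) = {ζ} ∉ τ_X ✗.
  U = {79, 80}: f^{-1}(U) = {ζ, θ} ∉ τ_X ✗.
  U = {78, 79, 80}: f^{-1}(U) = {ε, ζ, η, θ} ∈ τ_X ✓.
Found U = {79} with f^{-1}(U) = {θ} not in τ_X. Therefore f is NOT continuous.


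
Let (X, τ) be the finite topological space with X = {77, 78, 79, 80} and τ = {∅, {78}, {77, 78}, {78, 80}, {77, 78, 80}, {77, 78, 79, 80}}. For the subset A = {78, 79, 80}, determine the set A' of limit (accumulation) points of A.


A' = {77, 79, 80}

For each x ∈ X, list the open sets U ∈ τ with x ∈ U, then check whether U ∩ (A ∖ {x}) ≠ ∅ for every such U.
  x = 77: opens ∋ x are {77, 78}, {77, 78, 80}, {77, 78, 79, 80}; each meets A ∖ {77}, so x IS a limit point.
  x = 78: open {78} ∋ x has {78} ∩ (A ∖ {78}) = ∅, so x is NOT a limit point.
  x = 79: opens ∋ x are {77, 78, 79, 80}; each meets A ∖ {79}, so x IS a limit point.
  x = 80: opens ∋ x are {78, 80}, {77, 78, 80}, {77, 78, 79, 80}; each meets A ∖ {80}, so x IS a limit point.
Collecting: A' = {77, 79, 80}.


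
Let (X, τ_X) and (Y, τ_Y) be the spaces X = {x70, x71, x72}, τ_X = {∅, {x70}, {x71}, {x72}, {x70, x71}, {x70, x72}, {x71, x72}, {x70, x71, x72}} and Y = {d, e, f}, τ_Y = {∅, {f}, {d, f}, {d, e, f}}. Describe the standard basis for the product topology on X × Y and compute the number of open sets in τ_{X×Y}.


Basis B = {∅ × ∅, {x70} × {f}, {x71} × {f}, {x72} × {f}, {x70} × {d, f}, {x70, x71} × {f}, {x70, x72} × {f}, {x71} × {d, f}, {x71, x72} × {f}, {x72} × {d, f}, {x70} × {d, e, f}, {x70, x71, x72} × {f}, {x71} × {d, e, f}, {x72} × {d, e, f}, {x70, x71} × {d, f}, {x70, x72} × {d, f}, {x71, x72} × {d, f}, {x70, x71} × {d, e, f}, {x70, x72} × {d, e, f}, {x70, x71, x72} × {d, f}, {x71, x72} × {d, e, f}, {x70, x71, x72} × {d, e, f}}; |τ_{X×Y}| = 64.

Enumerate products U × V with U ∈ τ_X, V ∈ τ_Y (deduplicated):
  ∅ × ∅ = {} (∅)
  {x70} × {f} = {(x70,f)}
  {x71} × {f} = {(x71,f)}
  {x72} × {f} = {(x72,f)}
  {x70} × {d, f} = {(x70,d), (x70,f)}
  {x70, x71} × {f} = {(x70,f), (x71,f)}
  {x70, x72} × {f} = {(x70,f), (x72,f)}
  {x71} × {d, f} = {(x71,d), (x71,f)}
  {x71, x72} × {f} = {(x71,f), (x72,f)}
  {x72} × {d, f} = {(x72,d), (x72,f)}
  {x70} × {d, e, f} = {(x70,d), (x70,e), (x70,f)}
  {x70, x71, x72} × {f} = {(x70,f), (x71,f), (x72,f)}
  {x71} × {d, e, f} = {(x71,d), (x71,e), (x71,f)}
  {x72} × {d, e, f} = {(x72,d), (x72,e), (x72,f)}
  {x70, x71} × {d, f} = {(x70,d), (x70,f), (x71,d), (x71,f)}
  {x70, x72} × {d, f} = {(x70,d), (x70,f), (x72,d), (x72,f)}
  {x71, x72} × {d, f} = {(x71,d), (x71,f), (x72,d), (x72,f)}
  {x70, x71} × {d, e, f} = {(x70,d), (x70,e), (x70,f), (x71,d), (x71,e), (x71,f)}
  {x70, x72} × {d, e, f} = {(x70,d), (x70,e), (x70,f), (x72,d), (x72,e), (x72,f)}
  {x70, x71, x72} × {d, f} = {(x70,d), (x70,f), (x71,d), (x71,f), (x72,d), (x72,f)}
  {x71, x72} × {d, e, f} = {(x71,d), (x71,e), (x71,f), (x72,d), (x72,e), (x72,f)}
  {x70, x71, x72} × {d, e, f} = {(x70,d), (x70,e), (x70,f), (x71,d), (x71,e), (x71,f), (x72,d), (x72,e), (x72,f)}
These 22 distinct sets form the basis B.
Close under arbitrary unions to get τ_{X×Y}; counting gives |τ_{X×Y}| = 64.


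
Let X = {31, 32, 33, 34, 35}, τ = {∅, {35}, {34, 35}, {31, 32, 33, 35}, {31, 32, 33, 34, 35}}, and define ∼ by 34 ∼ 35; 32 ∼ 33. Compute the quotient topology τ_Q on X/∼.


X/∼ = {[31], [32=33], [34=35]}; |τ_Q| = 3.

Equivalence classes: [31], [32=33], [34=35].
Quotient map π: X → X/∼ sends 31 ↦ [31], 32 ↦ [32=33], 33 ↦ [32=33], 34 ↦ [34=35], 35 ↦ [34=35].
For each subset V ⊆ X/∼, compute π^{-1}(V) ⊆ X and check whether π^{-1}(V) ∈ τ. V is open in τ_Q iff π^{-1}(V) ∈ τ.
  V = {}: π^{-1}(V) = ∅ ∈ τ ✓.
  V = {[31]}: π^{-1}(V) = {31} ∉ τ ✗.
  V = {[32=33]}: π^{-1}(V) = {32, 33} ∉ τ ✗.
  V = {[31], [32=33]}: π^{-1}(V) = {31, 32, 33} ∉ τ ✗.
  V = {[34=35]}: π^{-1}(V) = {34, 35} ∈ τ ✓.
  V = {[31], [34=35]}: π^{-1}(V) = {31, 34, 35} ∉ τ ✗.
  V = {[32=33], [34=35]}: π^{-1}(V) = {32, 33, 34, 35} ∉ τ ✗.
  V = {[31], [32=33], [34=35]}: π^{-1}(V) = {31, 32, 33, 34, 35} ∈ τ ✓.
Open sets in the quotient: τ_Q = {{}, {[34=35]}, {[31], [32=33], [34=35]}} (3 elements).


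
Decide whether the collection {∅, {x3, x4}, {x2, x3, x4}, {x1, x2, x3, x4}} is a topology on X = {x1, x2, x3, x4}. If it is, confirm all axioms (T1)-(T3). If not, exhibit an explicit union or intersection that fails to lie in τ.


τ IS a topology on X.

Axiom (T1): ∅ ∈ τ? Yes; X ∈ τ? Yes.
Axiom (T2/T3): check pairwise unions and intersections of members of τ.
All pairwise intersections and unions checked — each lies in τ. Therefore τ satisfies (T1), (T2), (T3): it IS a topology on X.


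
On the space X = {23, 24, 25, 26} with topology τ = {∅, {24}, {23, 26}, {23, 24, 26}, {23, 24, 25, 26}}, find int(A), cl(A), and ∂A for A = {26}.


int(A) = ∅, cl(A) = {23, 25, 26}, ∂A = {23, 25, 26}.

Closed sets in (X, τ) are complements of opens:
  closed(X, τ) = {∅, {25}, {24, 25}, {23, 25, 26}, {23, 24, 25, 26}}.
int(A) = ⋃ {U ∈ τ : U ⊆ A}. Opens contained in A: ∅.
Taking the union of these: int(A) = ∅.
cl(A) = ⋂ {C closed : A ⊆ C}. Closed sets containing A: {23, 25, 26}, {23, 24, 25, 26}.
Intersecting these: cl(A) = {23, 25, 26}.
∂A = cl(A) ∖ int(A) = {23, 25, 26} ∖ ∅ = {23, 25, 26}.


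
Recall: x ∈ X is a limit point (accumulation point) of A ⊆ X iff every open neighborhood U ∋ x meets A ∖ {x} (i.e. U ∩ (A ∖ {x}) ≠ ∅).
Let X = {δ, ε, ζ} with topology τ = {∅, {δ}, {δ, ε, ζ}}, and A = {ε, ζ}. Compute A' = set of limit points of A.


A' = {ε, ζ}

For each x ∈ X, list the open sets U ∈ τ with x ∈ U, then check whether U ∩ (A ∖ {x}) ≠ ∅ for every such U.
  x = δ: open {δ} ∋ x has {δ} ∩ (A ∖ {δ}) = ∅, so x is NOT a limit point.
  x = ε: opens ∋ x are {δ, ε, ζ}; each meets A ∖ {ε}, so x IS a limit point.
  x = ζ: opens ∋ x are {δ, ε, ζ}; each meets A ∖ {ζ}, so x IS a limit point.
Collecting: A' = {ε, ζ}.


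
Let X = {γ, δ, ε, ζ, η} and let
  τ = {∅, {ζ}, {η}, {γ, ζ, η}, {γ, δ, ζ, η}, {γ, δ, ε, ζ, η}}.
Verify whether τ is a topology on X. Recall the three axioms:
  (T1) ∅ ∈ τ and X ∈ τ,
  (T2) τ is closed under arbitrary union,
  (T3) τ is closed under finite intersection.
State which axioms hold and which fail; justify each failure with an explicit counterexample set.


τ is NOT a topology on X.

Axiom (T1): ∅ ∈ τ? Yes; X ∈ τ? Yes.
Axiom (T2/T3): check pairwise unions and intersections of members of τ.
Counterexample for (T2): {ζ} ∪ {η} = {ζ, η} ∉ τ. Therefore τ is NOT a topology.


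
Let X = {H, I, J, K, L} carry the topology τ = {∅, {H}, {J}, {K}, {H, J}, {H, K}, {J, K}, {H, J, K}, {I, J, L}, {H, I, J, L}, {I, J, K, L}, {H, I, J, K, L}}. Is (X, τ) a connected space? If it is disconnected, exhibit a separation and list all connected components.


(X, τ) is disconnected; components = [{H}, {K}, {I, J, L}].

Find clopen sets (U ∈ τ with X ∖ U ∈ τ):
  U = ∅, X ∖ U = {H, I, J, K, L} — both open, so U is clopen.
  U = {H}, X ∖ U = {I, J, K, L} — both open, so U is clopen.
  U = {K}, X ∖ U = {H, I, J, L} — both open, so U is clopen.
  U = {H, K}, X ∖ U = {I, J, L} — both open, so U is clopen.
  U = {I, J, L}, X ∖ U = {H, K} — both open, so U is clopen.
  U = {H, I, J, L}, X ∖ U = {K} — both open, so U is clopen.
  U = {I, J, K, L}, X ∖ U = {H} — both open, so U is clopen.
  U = {H, I, J, K, L}, X ∖ U = ∅ — both open, so U is clopen.
Nontrivial clopen(s) exist: e.g. {I, J, L}. So (X, τ) is disconnected.
Compute connected components by grouping points that agree on all clopens:
  component: {H}
  component: {K}
  component: {I, J, L}


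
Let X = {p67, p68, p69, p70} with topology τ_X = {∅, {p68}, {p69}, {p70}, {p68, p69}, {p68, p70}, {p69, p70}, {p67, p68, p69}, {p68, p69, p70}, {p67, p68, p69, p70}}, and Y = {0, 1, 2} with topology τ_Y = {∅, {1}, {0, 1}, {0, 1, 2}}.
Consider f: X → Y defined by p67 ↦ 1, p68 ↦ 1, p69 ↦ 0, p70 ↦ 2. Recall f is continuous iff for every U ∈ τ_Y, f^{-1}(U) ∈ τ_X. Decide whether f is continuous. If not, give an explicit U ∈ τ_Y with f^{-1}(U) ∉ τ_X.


f is NOT continuous.

Compute f^{-1}(U) for each U ∈ τ_Y:
  U = ∅: f^{-1}(U) = ∅ ∈ τ_X ✓.
  U = {1}: f^{-1}(U) = {p67, p68} ∉ τ_X ✗.
  U = {0, 1}: f^{-1}(U) = {p67, p68, p69} ∈ τ_X ✓.
  U = {0, 1, 2}: f^{-1}(U) = {p67, p68, p69, p70} ∈ τ_X ✓.
Found U = {1} with f^{-1}(U) = {p67, p68} not in τ_X. Therefore f is NOT continuous.


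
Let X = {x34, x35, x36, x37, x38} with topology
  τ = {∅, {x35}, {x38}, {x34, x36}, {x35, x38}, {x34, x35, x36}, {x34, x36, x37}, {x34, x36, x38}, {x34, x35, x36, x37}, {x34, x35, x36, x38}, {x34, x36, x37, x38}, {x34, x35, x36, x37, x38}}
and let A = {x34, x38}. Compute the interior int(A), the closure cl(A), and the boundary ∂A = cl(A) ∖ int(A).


int(A) = {x38}, cl(A) = {x34, x36, x37, x38}, ∂A = {x34, x36, x37}.

Closed sets in (X, τ) are complements of opens:
  closed(X, τ) = {∅, {x35}, {x37}, {x38}, {x35, x37}, {x35, x38}, {x37, x38}, {x34, x36, x37}, {x35, x37, x38}, {x34, x35, x36, x37}, {x34, x36, x37, x38}, {x34, x35, x36, x37, x38}}.
int(A) = ⋃ {U ∈ τ : U ⊆ A}. Opens contained in A: ∅, {x38}.
Taking the union of these: int(A) = {x38}.
cl(A) = ⋂ {C closed : A ⊆ C}. Closed sets containing A: {x34, x36, x37, x38}, {x34, x35, x36, x37, x38}.
Intersecting these: cl(A) = {x34, x36, x37, x38}.
∂A = cl(A) ∖ int(A) = {x34, x36, x37, x38} ∖ {x38} = {x34, x36, x37}.


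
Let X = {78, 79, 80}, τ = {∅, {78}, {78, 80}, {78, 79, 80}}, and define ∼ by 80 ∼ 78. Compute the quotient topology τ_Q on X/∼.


X/∼ = {[78=80], [79]}; |τ_Q| = 3.

Equivalence classes: [78=80], [79].
Quotient map π: X → X/∼ sends 78 ↦ [78=80], 79 ↦ [79], 80 ↦ [78=80].
For each subset V ⊆ X/∼, compute π^{-1}(V) ⊆ X and check whether π^{-1}(V) ∈ τ. V is open in τ_Q iff π^{-1}(V) ∈ τ.
  V = {}: π^{-1}(V) = ∅ ∈ τ ✓.
  V = {[78=80]}: π^{-1}(V) = {78, 80} ∈ τ ✓.
  V = {[79]}: π^{-1}(V) = {79} ∉ τ ✗.
  V = {[78=80], [79]}: π^{-1}(V) = {78, 79, 80} ∈ τ ✓.
Open sets in the quotient: τ_Q = {{}, {[78=80]}, {[78=80], [79]}} (3 elements).


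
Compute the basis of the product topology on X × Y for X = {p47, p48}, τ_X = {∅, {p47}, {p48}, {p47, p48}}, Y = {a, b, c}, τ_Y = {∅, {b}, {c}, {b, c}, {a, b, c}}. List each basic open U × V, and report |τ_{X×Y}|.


Basis B = {∅ × ∅, {p47} × {b}, {p47} × {c}, {p48} × {b}, {p48} × {c}, {p47} × {b, c}, {p47, p48} × {b}, {p47, p48} × {c}, {p48} × {b, c}, {p47} × {a, b, c}, {p48} × {a, b, c}, {p47, p48} × {b, c}, {p47, p48} × {a, b, c}}; |τ_{X×Y}| = 25.

Enumerate products U × V with U ∈ τ_X, V ∈ τ_Y (deduplicated):
  ∅ × ∅ = {} (∅)
  {p47} × {b} = {(p47,b)}
  {p47} × {c} = {(p47,c)}
  {p48} × {b} = {(p48,b)}
  {p48} × {c} = {(p48,c)}
  {p47} × {b, c} = {(p47,b), (p47,c)}
  {p47, p48} × {b} = {(p47,b), (p48,b)}
  {p47, p48} × {c} = {(p47,c), (p48,c)}
  {p48} × {b, c} = {(p48,b), (p48,c)}
  {p47} × {a, b, c} = {(p47,a), (p47,b), (p47,c)}
  {p48} × {a, b, c} = {(p48,a), (p48,b), (p48,c)}
  {p47, p48} × {b, c} = {(p47,b), (p47,c), (p48,b), (p48,c)}
  {p47, p48} × {a, b, c} = {(p47,a), (p47,b), (p47,c), (p48,a), (p48,b), (p48,c)}
These 13 distinct sets form the basis B.
Close under arbitrary unions to get τ_{X×Y}; counting gives |τ_{X×Y}| = 25.


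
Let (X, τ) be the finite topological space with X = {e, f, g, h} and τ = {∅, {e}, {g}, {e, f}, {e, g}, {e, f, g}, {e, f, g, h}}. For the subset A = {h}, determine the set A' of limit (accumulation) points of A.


A' = ∅

For each x ∈ X, list the open sets U ∈ τ with x ∈ U, then check whether U ∩ (A ∖ {x}) ≠ ∅ for every such U.
  x = e: open {e} ∋ x has {e} ∩ (A ∖ {e}) = ∅, so x is NOT a limit point.
  x = f: open {e, f} ∋ x has {e, f} ∩ (A ∖ {f}) = ∅, so x is NOT a limit point.
  x = g: open {g} ∋ x has {g} ∩ (A ∖ {g}) = ∅, so x is NOT a limit point.
  x = h: open {e, f, g, h} ∋ x has {e, f, g, h} ∩ (A ∖ {h}) = ∅, so x is NOT a limit point.
Collecting: A' = ∅.


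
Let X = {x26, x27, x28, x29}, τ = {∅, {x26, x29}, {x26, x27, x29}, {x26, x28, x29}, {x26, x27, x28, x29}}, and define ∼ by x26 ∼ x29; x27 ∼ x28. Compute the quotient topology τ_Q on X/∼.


X/∼ = {[x26=x29], [x27=x28]}; |τ_Q| = 3.

Equivalence classes: [x26=x29], [x27=x28].
Quotient map π: X → X/∼ sends x26 ↦ [x26=x29], x27 ↦ [x27=x28], x28 ↦ [x27=x28], x29 ↦ [x26=x29].
For each subset V ⊆ X/∼, compute π^{-1}(V) ⊆ X and check whether π^{-1}(V) ∈ τ. V is open in τ_Q iff π^{-1}(V) ∈ τ.
  V = {}: π^{-1}(V) = ∅ ∈ τ ✓.
  V = {[x26=x29]}: π^{-1}(V) = {x26, x29} ∈ τ ✓.
  V = {[x27=x28]}: π^{-1}(V) = {x27, x28} ∉ τ ✗.
  V = {[x26=x29], [x27=x28]}: π^{-1}(V) = {x26, x27, x28, x29} ∈ τ ✓.
Open sets in the quotient: τ_Q = {{}, {[x26=x29]}, {[x26=x29], [x27=x28]}} (3 elements).


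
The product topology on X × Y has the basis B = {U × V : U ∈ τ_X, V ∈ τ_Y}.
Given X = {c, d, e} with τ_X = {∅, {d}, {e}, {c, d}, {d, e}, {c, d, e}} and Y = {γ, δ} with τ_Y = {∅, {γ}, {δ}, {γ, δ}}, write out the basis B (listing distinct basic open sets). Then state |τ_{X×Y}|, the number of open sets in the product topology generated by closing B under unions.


Basis B = {∅ × ∅, {d} × {γ}, {d} × {δ}, {e} × {γ}, {e} × {δ}, {c, d} × {γ}, {c, d} × {δ}, {d} × {γ, δ}, {d, e} × {γ}, {d, e} × {δ}, {e} × {γ, δ}, {c, d, e} × {γ}, {c, d, e} × {δ}, {c, d} × {γ, δ}, {d, e} × {γ, δ}, {c, d, e} × {γ, δ}}; |τ_{X×Y}| = 36.

Enumerate products U × V with U ∈ τ_X, V ∈ τ_Y (deduplicated):
  ∅ × ∅ = {} (∅)
  {d} × {γ} = {(d,γ)}
  {d} × {δ} = {(d,δ)}
  {e} × {γ} = {(e,γ)}
  {e} × {δ} = {(e,δ)}
  {c, d} × {γ} = {(c,γ), (d,γ)}
  {c, d} × {δ} = {(c,δ), (d,δ)}
  {d} × {γ, δ} = {(d,γ), (d,δ)}
  {d, e} × {γ} = {(d,γ), (e,γ)}
  {d, e} × {δ} = {(d,δ), (e,δ)}
  {e} × {γ, δ} = {(e,γ), (e,δ)}
  {c, d, e} × {γ} = {(c,γ), (d,γ), (e,γ)}
  {c, d, e} × {δ} = {(c,δ), (d,δ), (e,δ)}
  {c, d} × {γ, δ} = {(c,γ), (c,δ), (d,γ), (d,δ)}
  {d, e} × {γ, δ} = {(d,γ), (d,δ), (e,γ), (e,δ)}
  {c, d, e} × {γ, δ} = {(c,γ), (c,δ), (d,γ), (d,δ), (e,γ), (e,δ)}
These 16 distinct sets form the basis B.
Close under arbitrary unions to get τ_{X×Y}; counting gives |τ_{X×Y}| = 36.


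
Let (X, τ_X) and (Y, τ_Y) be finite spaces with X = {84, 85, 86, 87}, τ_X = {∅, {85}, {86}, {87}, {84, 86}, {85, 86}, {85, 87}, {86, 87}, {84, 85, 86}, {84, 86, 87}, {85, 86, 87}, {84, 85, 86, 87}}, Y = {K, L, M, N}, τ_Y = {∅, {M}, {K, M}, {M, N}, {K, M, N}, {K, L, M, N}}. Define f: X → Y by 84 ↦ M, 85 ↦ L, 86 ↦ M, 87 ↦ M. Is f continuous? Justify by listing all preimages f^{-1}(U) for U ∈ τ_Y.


f IS continuous.

Compute f^{-1}(U) for each U ∈ τ_Y:
  U = ∅: f^{-1}(U) = ∅ ∈ τ_X ✓.
  U = {M}: f^{-1}(U) = {84, 86, 87} ∈ τ_X ✓.
  U = {K, M}: f^{-1}(U) = {84, 86, 87} ∈ τ_X ✓.
  U = {M, N}: f^{-1}(U) = {84, 86, 87} ∈ τ_X ✓.
  U = {K, M, N}: f^{-1}(U) = {84, 86, 87} ∈ τ_X ✓.
  U = {K, L, M, N}: f^{-1}(U) = {84, 85, 86, 87} ∈ τ_X ✓.
Every preimage lies in τ_X, so f IS continuous.


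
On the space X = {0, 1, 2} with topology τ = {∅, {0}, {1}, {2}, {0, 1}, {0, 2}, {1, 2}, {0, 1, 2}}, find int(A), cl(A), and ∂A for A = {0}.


int(A) = {0}, cl(A) = {0}, ∂A = ∅.

Closed sets in (X, τ) are complements of opens:
  closed(X, τ) = {∅, {0}, {1}, {2}, {0, 1}, {0, 2}, {1, 2}, {0, 1, 2}}.
int(A) = ⋃ {U ∈ τ : U ⊆ A}. Opens contained in A: ∅, {0}.
Taking the union of these: int(A) = {0}.
cl(A) = ⋂ {C closed : A ⊆ C}. Closed sets containing A: {0}, {0, 1}, {0, 2}, {0, 1, 2}.
Intersecting these: cl(A) = {0}.
∂A = cl(A) ∖ int(A) = {0} ∖ {0} = ∅.


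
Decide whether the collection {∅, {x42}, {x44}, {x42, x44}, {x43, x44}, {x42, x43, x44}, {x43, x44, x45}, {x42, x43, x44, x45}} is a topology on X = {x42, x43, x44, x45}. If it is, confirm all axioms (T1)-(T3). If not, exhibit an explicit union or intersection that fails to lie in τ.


τ IS a topology on X.

Axiom (T1): ∅ ∈ τ? Yes; X ∈ τ? Yes.
Axiom (T2/T3): check pairwise unions and intersections of members of τ.
All pairwise intersections and unions checked — each lies in τ. Therefore τ satisfies (T1), (T2), (T3): it IS a topology on X.


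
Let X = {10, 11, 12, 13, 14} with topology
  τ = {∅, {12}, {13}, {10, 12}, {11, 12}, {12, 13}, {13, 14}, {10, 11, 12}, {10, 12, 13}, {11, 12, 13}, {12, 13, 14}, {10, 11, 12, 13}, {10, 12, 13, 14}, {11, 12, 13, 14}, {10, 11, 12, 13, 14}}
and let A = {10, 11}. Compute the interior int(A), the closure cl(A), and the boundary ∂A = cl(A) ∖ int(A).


int(A) = ∅, cl(A) = {10, 11}, ∂A = {10, 11}.

Closed sets in (X, τ) are complements of opens:
  closed(X, τ) = {∅, {10}, {11}, {14}, {10, 11}, {10, 14}, {11, 14}, {13, 14}, {10, 11, 12}, {10, 11, 14}, {10, 13, 14}, {11, 13, 14}, {10, 11, 12, 14}, {10, 11, 13, 14}, {10, 11, 12, 13, 14}}.
int(A) = ⋃ {U ∈ τ : U ⊆ A}. Opens contained in A: ∅.
Taking the union of these: int(A) = ∅.
cl(A) = ⋂ {C closed : A ⊆ C}. Closed sets containing A: {10, 11}, {10, 11, 12}, {10, 11, 14}, {10, 11, 12, 14}, {10, 11, 13, 14}, {10, 11, 12, 13, 14}.
Intersecting these: cl(A) = {10, 11}.
∂A = cl(A) ∖ int(A) = {10, 11} ∖ ∅ = {10, 11}.


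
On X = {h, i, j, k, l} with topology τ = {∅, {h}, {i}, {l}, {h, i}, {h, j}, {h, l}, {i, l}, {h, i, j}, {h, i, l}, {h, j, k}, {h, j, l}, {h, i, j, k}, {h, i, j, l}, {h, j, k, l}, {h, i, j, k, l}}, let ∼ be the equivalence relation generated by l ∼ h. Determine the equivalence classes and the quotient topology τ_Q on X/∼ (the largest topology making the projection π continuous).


X/∼ = {[h=l], [i], [j], [k]}; |τ_Q| = 8.

Equivalence classes: [h=l], [i], [j], [k].
Quotient map π: X → X/∼ sends h ↦ [h=l], i ↦ [i], j ↦ [j], k ↦ [k], l ↦ [h=l].
For each subset V ⊆ X/∼, compute π^{-1}(V) ⊆ X and check whether π^{-1}(V) ∈ τ. V is open in τ_Q iff π^{-1}(V) ∈ τ.
  V = {}: π^{-1}(V) = ∅ ∈ τ ✓.
  V = {[h=l]}: π^{-1}(V) = {h, l} ∈ τ ✓.
  V = {[i]}: π^{-1}(V) = {i} ∈ τ ✓.
  V = {[h=l], [i]}: π^{-1}(V) = {h, i, l} ∈ τ ✓.
  V = {[j]}: π^{-1}(V) = {j} ∉ τ ✗.
  V = {[h=l], [j]}: π^{-1}(V) = {h, j, l} ∈ τ ✓.
  V = {[i], [j]}: π^{-1}(V) = {i, j} ∉ τ ✗.
  V = {[h=l], [i], [j]}: π^{-1}(V) = {h, i, j, l} ∈ τ ✓.
  V = {[k]}: π^{-1}(V) = {k} ∉ τ ✗.
  V = {[h=l], [k]}: π^{-1}(V) = {h, k, l} ∉ τ ✗.
  V = {[i], [k]}: π^{-1}(V) = {i, k} ∉ τ ✗.
  V = {[h=l], [i], [k]}: π^{-1}(V) = {h, i, k, l} ∉ τ ✗.
  V = {[j], [k]}: π^{-1}(V) = {j, k} ∉ τ ✗.
  V = {[h=l], [j], [k]}: π^{-1}(V) = {h, j, k, l} ∈ τ ✓.
  V = {[i], [j], [k]}: π^{-1}(V) = {i, j, k} ∉ τ ✗.
  V = {[h=l], [i], [j], [k]}: π^{-1}(V) = {h, i, j, k, l} ∈ τ ✓.
Open sets in the quotient: τ_Q = {{}, {[h=l]}, {[i]}, {[h=l], [i]}, {[h=l], [j]}, {[h=l], [i], [j]}, {[h=l], [j], [k]}, {[h=l], [i], [j], [k]}} (8 elements).


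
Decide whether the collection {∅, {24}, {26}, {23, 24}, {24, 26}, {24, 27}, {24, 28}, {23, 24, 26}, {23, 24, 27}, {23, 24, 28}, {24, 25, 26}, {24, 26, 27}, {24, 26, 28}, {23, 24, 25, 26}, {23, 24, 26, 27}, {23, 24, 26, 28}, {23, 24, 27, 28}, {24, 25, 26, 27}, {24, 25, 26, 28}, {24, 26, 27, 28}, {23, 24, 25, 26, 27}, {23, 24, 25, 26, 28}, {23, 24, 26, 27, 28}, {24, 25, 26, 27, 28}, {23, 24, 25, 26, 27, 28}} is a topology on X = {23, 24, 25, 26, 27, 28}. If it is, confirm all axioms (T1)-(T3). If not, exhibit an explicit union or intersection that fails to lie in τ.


τ is NOT a topology on X.

Axiom (T1): ∅ ∈ τ? Yes; X ∈ τ? Yes.
Axiom (T2/T3): check pairwise unions and intersections of members of τ.
Counterexample for (T2): {24, 27} ∪ {24, 28} = {24, 27, 28} ∉ τ. Therefore τ is NOT a topology.


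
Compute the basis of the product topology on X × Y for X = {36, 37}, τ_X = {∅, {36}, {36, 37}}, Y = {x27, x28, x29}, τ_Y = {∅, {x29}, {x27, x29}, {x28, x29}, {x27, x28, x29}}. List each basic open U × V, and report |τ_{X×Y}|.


Basis B = {∅ × ∅, {36} × {x29}, {36} × {x27, x29}, {36} × {x28, x29}, {36, 37} × {x29}, {36} × {x27, x28, x29}, {36, 37} × {x27, x29}, {36, 37} × {x28, x29}, {36, 37} × {x27, x28, x29}}; |τ_{X×Y}| = 14.

Enumerate products U × V with U ∈ τ_X, V ∈ τ_Y (deduplicated):
  ∅ × ∅ = {} (∅)
  {36} × {x29} = {(36,x29)}
  {36} × {x27, x29} = {(36,x27), (36,x29)}
  {36} × {x28, x29} = {(36,x28), (36,x29)}
  {36, 37} × {x29} = {(36,x29), (37,x29)}
  {36} × {x27, x28, x29} = {(36,x27), (36,x28), (36,x29)}
  {36, 37} × {x27, x29} = {(36,x27), (36,x29), (37,x27), (37,x29)}
  {36, 37} × {x28, x29} = {(36,x28), (36,x29), (37,x28), (37,x29)}
  {36, 37} × {x27, x28, x29} = {(36,x27), (36,x28), (36,x29), (37,x27), (37,x28), (37,x29)}
These 9 distinct sets form the basis B.
Close under arbitrary unions to get τ_{X×Y}; counting gives |τ_{X×Y}| = 14.


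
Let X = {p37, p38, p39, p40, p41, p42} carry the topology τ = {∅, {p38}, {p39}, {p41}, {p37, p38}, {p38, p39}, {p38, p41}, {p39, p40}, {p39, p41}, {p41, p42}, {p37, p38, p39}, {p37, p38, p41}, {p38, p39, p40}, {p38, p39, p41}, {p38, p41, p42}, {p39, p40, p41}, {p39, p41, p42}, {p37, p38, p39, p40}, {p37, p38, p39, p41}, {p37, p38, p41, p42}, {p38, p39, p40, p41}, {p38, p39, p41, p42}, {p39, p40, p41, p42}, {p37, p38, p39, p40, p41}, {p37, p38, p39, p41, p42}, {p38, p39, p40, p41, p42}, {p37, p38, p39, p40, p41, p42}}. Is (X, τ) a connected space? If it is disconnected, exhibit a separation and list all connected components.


(X, τ) is disconnected; components = [{p37, p38}, {p39, p40}, {p41, p42}].

Find clopen sets (U ∈ τ with X ∖ U ∈ τ):
  U = ∅, X ∖ U = {p37, p38, p39, p40, p41, p42} — both open, so U is clopen.
  U = {p37, p38}, X ∖ U = {p39, p40, p41, p42} — both open, so U is clopen.
  U = {p39, p40}, X ∖ U = {p37, p38, p41, p42} — both open, so U is clopen.
  U = {p41, p42}, X ∖ U = {p37, p38, p39, p40} — both open, so U is clopen.
  U = {p37, p38, p39, p40}, X ∖ U = {p41, p42} — both open, so U is clopen.
  U = {p37, p38, p41, p42}, X ∖ U = {p39, p40} — both open, so U is clopen.
  U = {p39, p40, p41, p42}, X ∖ U = {p37, p38} — both open, so U is clopen.
  U = {p37, p38, p39, p40, p41, p42}, X ∖ U = ∅ — both open, so U is clopen.
Nontrivial clopen(s) exist: e.g. {p39, p40}. So (X, τ) is disconnected.
Compute connected components by grouping points that agree on all clopens:
  component: {p37, p38}
  component: {p39, p40}
  component: {p41, p42}


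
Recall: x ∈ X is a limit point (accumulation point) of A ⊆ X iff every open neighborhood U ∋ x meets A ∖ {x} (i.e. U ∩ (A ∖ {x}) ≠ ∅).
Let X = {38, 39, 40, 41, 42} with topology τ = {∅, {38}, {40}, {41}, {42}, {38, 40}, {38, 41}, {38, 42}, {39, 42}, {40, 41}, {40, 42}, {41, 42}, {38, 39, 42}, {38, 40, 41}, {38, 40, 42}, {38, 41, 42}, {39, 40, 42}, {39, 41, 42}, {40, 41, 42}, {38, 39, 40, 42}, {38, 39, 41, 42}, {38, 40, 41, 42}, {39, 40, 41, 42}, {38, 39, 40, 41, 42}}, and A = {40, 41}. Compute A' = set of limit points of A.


A' = ∅

For each x ∈ X, list the open sets U ∈ τ with x ∈ U, then check whether U ∩ (A ∖ {x}) ≠ ∅ for every such U.
  x = 38: open {38} ∋ x has {38} ∩ (A ∖ {38}) = ∅, so x is NOT a limit point.
  x = 39: open {39, 42} ∋ x has {39, 42} ∩ (A ∖ {39}) = ∅, so x is NOT a limit point.
  x = 40: open {40} ∋ x has {40} ∩ (A ∖ {40}) = ∅, so x is NOT a limit point.
  x = 41: open {41} ∋ x has {41} ∩ (A ∖ {41}) = ∅, so x is NOT a limit point.
  x = 42: open {42} ∋ x has {42} ∩ (A ∖ {42}) = ∅, so x is NOT a limit point.
Collecting: A' = ∅.


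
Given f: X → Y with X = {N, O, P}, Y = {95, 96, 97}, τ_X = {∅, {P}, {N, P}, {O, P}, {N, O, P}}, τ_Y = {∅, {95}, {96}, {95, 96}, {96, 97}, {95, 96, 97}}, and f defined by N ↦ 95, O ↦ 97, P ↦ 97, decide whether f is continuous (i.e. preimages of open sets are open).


f is NOT continuous.

Compute f^{-1}(U) for each U ∈ τ_Y:
  U = ∅: f^{-1}(U) = ∅ ∈ τ_X ✓.
  U = {95}: f^{-1}(U) = {N} ∉ τ_X ✗.
  U = {96}: f^{-1}(U) = ∅ ∈ τ_X ✓.
  U = {95, 96}: f^{-1}(U) = {N} ∉ τ_X ✗.
  U = {96, 97}: f^{-1}(U) = {O, P} ∈ τ_X ✓.
  U = {95, 96, 97}: f^{-1}(U) = {N, O, P} ∈ τ_X ✓.
Found U = {95} with f^{-1}(U) = {N} not in τ_X. Therefore f is NOT continuous.


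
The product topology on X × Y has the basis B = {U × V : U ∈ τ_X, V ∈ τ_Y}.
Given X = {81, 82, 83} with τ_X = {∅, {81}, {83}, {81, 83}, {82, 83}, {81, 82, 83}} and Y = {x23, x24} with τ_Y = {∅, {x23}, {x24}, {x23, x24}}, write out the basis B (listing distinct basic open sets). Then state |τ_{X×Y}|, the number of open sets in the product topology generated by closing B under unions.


Basis B = {∅ × ∅, {81} × {x23}, {81} × {x24}, {83} × {x23}, {83} × {x24}, {81} × {x23, x24}, {81, 83} × {x23}, {81, 83} × {x24}, {82, 83} × {x23}, {82, 83} × {x24}, {83} × {x23, x24}, {81, 82, 83} × {x23}, {81, 82, 83} × {x24}, {81, 83} × {x23, x24}, {82, 83} × {x23, x24}, {81, 82, 83} × {x23, x24}}; |τ_{X×Y}| = 36.

Enumerate products U × V with U ∈ τ_X, V ∈ τ_Y (deduplicated):
  ∅ × ∅ = {} (∅)
  {81} × {x23} = {(81,x23)}
  {81} × {x24} = {(81,x24)}
  {83} × {x23} = {(83,x23)}
  {83} × {x24} = {(83,x24)}
  {81} × {x23, x24} = {(81,x23), (81,x24)}
  {81, 83} × {x23} = {(81,x23), (83,x23)}
  {81, 83} × {x24} = {(81,x24), (83,x24)}
  {82, 83} × {x23} = {(82,x23), (83,x23)}
  {82, 83} × {x24} = {(82,x24), (83,x24)}
  {83} × {x23, x24} = {(83,x23), (83,x24)}
  {81, 82, 83} × {x23} = {(81,x23), (82,x23), (83,x23)}
  {81, 82, 83} × {x24} = {(81,x24), (82,x24), (83,x24)}
  {81, 83} × {x23, x24} = {(81,x23), (81,x24), (83,x23), (83,x24)}
  {82, 83} × {x23, x24} = {(82,x23), (82,x24), (83,x23), (83,x24)}
  {81, 82, 83} × {x23, x24} = {(81,x23), (81,x24), (82,x23), (82,x24), (83,x23), (83,x24)}
These 16 distinct sets form the basis B.
Close under arbitrary unions to get τ_{X×Y}; counting gives |τ_{X×Y}| = 36.


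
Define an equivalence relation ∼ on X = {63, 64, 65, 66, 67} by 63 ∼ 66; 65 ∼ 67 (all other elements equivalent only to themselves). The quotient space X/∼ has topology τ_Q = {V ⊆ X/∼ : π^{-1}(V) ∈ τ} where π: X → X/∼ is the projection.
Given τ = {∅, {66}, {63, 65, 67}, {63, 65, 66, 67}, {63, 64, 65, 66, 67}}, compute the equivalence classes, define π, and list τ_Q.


X/∼ = {[63=66], [64], [65=67]}; |τ_Q| = 3.

Equivalence classes: [63=66], [64], [65=67].
Quotient map π: X → X/∼ sends 63 ↦ [63=66], 64 ↦ [64], 65 ↦ [65=67], 66 ↦ [63=66], 67 ↦ [65=67].
For each subset V ⊆ X/∼, compute π^{-1}(V) ⊆ X and check whether π^{-1}(V) ∈ τ. V is open in τ_Q iff π^{-1}(V) ∈ τ.
  V = {}: π^{-1}(V) = ∅ ∈ τ ✓.
  V = {[63=66]}: π^{-1}(V) = {63, 66} ∉ τ ✗.
  V = {[64]}: π^{-1}(V) = {64} ∉ τ ✗.
  V = {[63=66], [64]}: π^{-1}(V) = {63, 64, 66} ∉ τ ✗.
  V = {[65=67]}: π^{-1}(V) = {65, 67} ∉ τ ✗.
  V = {[63=66], [65=67]}: π^{-1}(V) = {63, 65, 66, 67} ∈ τ ✓.
  V = {[64], [65=67]}: π^{-1}(V) = {64, 65, 67} ∉ τ ✗.
  V = {[63=66], [64], [65=67]}: π^{-1}(V) = {63, 64, 65, 66, 67} ∈ τ ✓.
Open sets in the quotient: τ_Q = {{}, {[63=66], [65=67]}, {[63=66], [64], [65=67]}} (3 elements).


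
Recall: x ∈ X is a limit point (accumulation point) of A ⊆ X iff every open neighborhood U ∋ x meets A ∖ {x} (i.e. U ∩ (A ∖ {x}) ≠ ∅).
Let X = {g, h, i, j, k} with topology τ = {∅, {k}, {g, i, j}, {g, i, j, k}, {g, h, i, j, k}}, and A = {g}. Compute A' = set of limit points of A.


A' = {h, i, j}

For each x ∈ X, list the open sets U ∈ τ with x ∈ U, then check whether U ∩ (A ∖ {x}) ≠ ∅ for every such U.
  x = g: open {g, i, j} ∋ x has {g, i, j} ∩ (A ∖ {g}) = ∅, so x is NOT a limit point.
  x = h: opens ∋ x are {g, h, i, j, k}; each meets A ∖ {h}, so x IS a limit point.
  x = i: opens ∋ x are {g, i, j}, {g, i, j, k}, {g, h, i, j, k}; each meets A ∖ {i}, so x IS a limit point.
  x = j: opens ∋ x are {g, i, j}, {g, i, j, k}, {g, h, i, j, k}; each meets A ∖ {j}, so x IS a limit point.
  x = k: open {k} ∋ x has {k} ∩ (A ∖ {k}) = ∅, so x is NOT a limit point.
Collecting: A' = {h, i, j}.


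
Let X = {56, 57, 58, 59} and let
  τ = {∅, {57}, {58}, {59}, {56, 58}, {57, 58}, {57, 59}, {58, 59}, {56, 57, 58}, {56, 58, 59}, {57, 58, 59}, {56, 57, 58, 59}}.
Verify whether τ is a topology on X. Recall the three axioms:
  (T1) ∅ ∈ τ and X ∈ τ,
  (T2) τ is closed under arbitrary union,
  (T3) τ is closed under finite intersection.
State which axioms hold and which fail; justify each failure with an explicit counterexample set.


τ IS a topology on X.

Axiom (T1): ∅ ∈ τ? Yes; X ∈ τ? Yes.
Axiom (T2/T3): check pairwise unions and intersections of members of τ.
All pairwise intersections and unions checked — each lies in τ. Therefore τ satisfies (T1), (T2), (T3): it IS a topology on X.


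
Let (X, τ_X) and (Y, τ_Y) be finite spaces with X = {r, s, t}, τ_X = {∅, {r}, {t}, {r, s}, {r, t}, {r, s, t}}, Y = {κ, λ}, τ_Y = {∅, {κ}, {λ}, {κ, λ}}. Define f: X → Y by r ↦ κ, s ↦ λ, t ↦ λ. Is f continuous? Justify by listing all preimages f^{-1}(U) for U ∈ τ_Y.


f is NOT continuous.

Compute f^{-1}(U) for each U ∈ τ_Y:
  U = ∅: f^{-1}(U) = ∅ ∈ τ_X ✓.
  U = {κ}: f^{-1}(U) = {r} ∈ τ_X ✓.
  U = {λ}: f^{-1}(U) = {s, t} ∉ τ_X ✗.
  U = {κ, λ}: f^{-1}(U) = {r, s, t} ∈ τ_X ✓.
Found U = {λ} with f^{-1}(U) = {s, t} not in τ_X. Therefore f is NOT continuous.


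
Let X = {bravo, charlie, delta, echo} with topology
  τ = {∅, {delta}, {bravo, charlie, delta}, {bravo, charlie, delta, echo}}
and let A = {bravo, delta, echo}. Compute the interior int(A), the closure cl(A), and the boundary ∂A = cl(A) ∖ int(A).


int(A) = {delta}, cl(A) = {bravo, charlie, delta, echo}, ∂A = {bravo, charlie, echo}.

Closed sets in (X, τ) are complements of opens:
  closed(X, τ) = {∅, {echo}, {bravo, charlie, echo}, {bravo, charlie, delta, echo}}.
int(A) = ⋃ {U ∈ τ : U ⊆ A}. Opens contained in A: ∅, {delta}.
Taking the union of these: int(A) = {delta}.
cl(A) = ⋂ {C closed : A ⊆ C}. Closed sets containing A: {bravo, charlie, delta, echo}.
Intersecting these: cl(A) = {bravo, charlie, delta, echo}.
∂A = cl(A) ∖ int(A) = {bravo, charlie, delta, echo} ∖ {delta} = {bravo, charlie, echo}.


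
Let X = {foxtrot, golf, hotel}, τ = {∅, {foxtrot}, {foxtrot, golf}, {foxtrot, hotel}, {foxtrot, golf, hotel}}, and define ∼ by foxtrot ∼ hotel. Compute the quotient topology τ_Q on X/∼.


X/∼ = {[foxtrot=hotel], [golf]}; |τ_Q| = 3.

Equivalence classes: [foxtrot=hotel], [golf].
Quotient map π: X → X/∼ sends foxtrot ↦ [foxtrot=hotel], golf ↦ [golf], hotel ↦ [foxtrot=hotel].
For each subset V ⊆ X/∼, compute π^{-1}(V) ⊆ X and check whether π^{-1}(V) ∈ τ. V is open in τ_Q iff π^{-1}(V) ∈ τ.
  V = {}: π^{-1}(V) = ∅ ∈ τ ✓.
  V = {[foxtrot=hotel]}: π^{-1}(V) = {foxtrot, hotel} ∈ τ ✓.
  V = {[golf]}: π^{-1}(V) = {golf} ∉ τ ✗.
  V = {[foxtrot=hotel], [golf]}: π^{-1}(V) = {foxtrot, golf, hotel} ∈ τ ✓.
Open sets in the quotient: τ_Q = {{}, {[foxtrot=hotel]}, {[foxtrot=hotel], [golf]}} (3 elements).


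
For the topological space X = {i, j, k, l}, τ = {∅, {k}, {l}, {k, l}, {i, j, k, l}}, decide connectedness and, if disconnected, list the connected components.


(X, τ) is connected.

Find clopen sets (U ∈ τ with X ∖ U ∈ τ):
  U = ∅, X ∖ U = {i, j, k, l} — both open, so U is clopen.
  U = {i, j, k, l}, X ∖ U = ∅ — both open, so U is clopen.
Only trivial clopens (∅ and X) exist, so (X, τ) is connected.
Compute connected components by grouping points that agree on all clopens:
  component: {i, j, k, l}


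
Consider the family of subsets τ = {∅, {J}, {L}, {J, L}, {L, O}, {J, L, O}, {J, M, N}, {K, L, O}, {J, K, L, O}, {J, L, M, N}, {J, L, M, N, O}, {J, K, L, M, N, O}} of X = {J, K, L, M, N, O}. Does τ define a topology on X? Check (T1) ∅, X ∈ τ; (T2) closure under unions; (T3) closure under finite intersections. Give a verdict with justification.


τ IS a topology on X.

Axiom (T1): ∅ ∈ τ? Yes; X ∈ τ? Yes.
Axiom (T2/T3): check pairwise unions and intersections of members of τ.
All pairwise intersections and unions checked — each lies in τ. Therefore τ satisfies (T1), (T2), (T3): it IS a topology on X.


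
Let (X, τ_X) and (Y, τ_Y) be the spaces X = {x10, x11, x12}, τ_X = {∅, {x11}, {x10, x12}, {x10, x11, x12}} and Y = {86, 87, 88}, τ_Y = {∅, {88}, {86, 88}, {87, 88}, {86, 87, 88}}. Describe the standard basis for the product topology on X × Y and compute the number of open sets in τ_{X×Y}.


Basis B = {∅ × ∅, {x11} × {88}, {x10, x12} × {88}, {x11} × {86, 88}, {x11} × {87, 88}, {x10, x11, x12} × {88}, {x11} × {86, 87, 88}, {x10, x12} × {86, 88}, {x10, x12} × {87, 88}, {x10, x12} × {86, 87, 88}, {x10, x11, x12} × {86, 88}, {x10, x11, x12} × {87, 88}, {x10, x11, x12} × {86, 87, 88}}; |τ_{X×Y}| = 25.

Enumerate products U × V with U ∈ τ_X, V ∈ τ_Y (deduplicated):
  ∅ × ∅ = {} (∅)
  {x11} × {88} = {(x11,88)}
  {x10, x12} × {88} = {(x10,88), (x12,88)}
  {x11} × {86, 88} = {(x11,86), (x11,88)}
  {x11} × {87, 88} = {(x11,87), (x11,88)}
  {x10, x11, x12} × {88} = {(x10,88), (x11,88), (x12,88)}
  {x11} × {86, 87, 88} = {(x11,86), (x11,87), (x11,88)}
  {x10, x12} × {86, 88} = {(x10,86), (x10,88), (x12,86), (x12,88)}
  {x10, x12} × {87, 88} = {(x10,87), (x10,88), (x12,87), (x12,88)}
  {x10, x12} × {86, 87, 88} = {(x10,86), (x10,87), (x10,88), (x12,86), (x12,87), (x12,88)}
  {x10, x11, x12} × {86, 88} = {(x10,86), (x10,88), (x11,86), (x11,88), (x12,86), (x12,88)}
  {x10, x11, x12} × {87, 88} = {(x10,87), (x10,88), (x11,87), (x11,88), (x12,87), (x12,88)}
  {x10, x11, x12} × {86, 87, 88} = {(x10,86), (x10,87), (x10,88), (x11,86), (x11,87), (x11,88), (x12,86), (x12,87), (x12,88)}
These 13 distinct sets form the basis B.
Close under arbitrary unions to get τ_{X×Y}; counting gives |τ_{X×Y}| = 25.


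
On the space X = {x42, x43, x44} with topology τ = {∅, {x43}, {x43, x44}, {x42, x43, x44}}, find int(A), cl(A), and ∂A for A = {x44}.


int(A) = ∅, cl(A) = {x42, x44}, ∂A = {x42, x44}.

Closed sets in (X, τ) are complements of opens:
  closed(X, τ) = {∅, {x42}, {x42, x44}, {x42, x43, x44}}.
int(A) = ⋃ {U ∈ τ : U ⊆ A}. Opens contained in A: ∅.
Taking the union of these: int(A) = ∅.
cl(A) = ⋂ {C closed : A ⊆ C}. Closed sets containing A: {x42, x44}, {x42, x43, x44}.
Intersecting these: cl(A) = {x42, x44}.
∂A = cl(A) ∖ int(A) = {x42, x44} ∖ ∅ = {x42, x44}.


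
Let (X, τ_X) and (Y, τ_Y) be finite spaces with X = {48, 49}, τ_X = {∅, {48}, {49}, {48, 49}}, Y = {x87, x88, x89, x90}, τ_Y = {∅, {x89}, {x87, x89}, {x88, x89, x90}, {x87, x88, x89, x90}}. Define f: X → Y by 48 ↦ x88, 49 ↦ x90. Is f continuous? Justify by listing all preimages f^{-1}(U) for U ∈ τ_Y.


f IS continuous.

Compute f^{-1}(U) for each U ∈ τ_Y:
  U = ∅: f^{-1}(U) = ∅ ∈ τ_X ✓.
  U = {x89}: f^{-1}(U) = ∅ ∈ τ_X ✓.
  U = {x87, x89}: f^{-1}(U) = ∅ ∈ τ_X ✓.
  U = {x88, x89, x90}: f^{-1}(U) = {48, 49} ∈ τ_X ✓.
  U = {x87, x88, x89, x90}: f^{-1}(U) = {48, 49} ∈ τ_X ✓.
Every preimage lies in τ_X, so f IS continuous.


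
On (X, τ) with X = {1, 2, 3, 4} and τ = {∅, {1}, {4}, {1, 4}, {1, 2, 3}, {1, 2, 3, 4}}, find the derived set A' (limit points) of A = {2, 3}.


A' = {2, 3}

For each x ∈ X, list the open sets U ∈ τ with x ∈ U, then check whether U ∩ (A ∖ {x}) ≠ ∅ for every such U.
  x = 1: open {1} ∋ x has {1} ∩ (A ∖ {1}) = ∅, so x is NOT a limit point.
  x = 2: opens ∋ x are {1, 2, 3}, {1, 2, 3, 4}; each meets A ∖ {2}, so x IS a limit point.
  x = 3: opens ∋ x are {1, 2, 3}, {1, 2, 3, 4}; each meets A ∖ {3}, so x IS a limit point.
  x = 4: open {4} ∋ x has {4} ∩ (A ∖ {4}) = ∅, so x is NOT a limit point.
Collecting: A' = {2, 3}.


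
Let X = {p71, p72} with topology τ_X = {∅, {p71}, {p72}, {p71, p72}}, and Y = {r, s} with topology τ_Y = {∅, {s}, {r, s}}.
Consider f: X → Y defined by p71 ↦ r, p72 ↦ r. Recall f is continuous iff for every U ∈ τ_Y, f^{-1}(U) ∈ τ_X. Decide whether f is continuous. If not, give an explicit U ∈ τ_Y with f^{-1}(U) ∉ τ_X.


f IS continuous.

Compute f^{-1}(U) for each U ∈ τ_Y:
  U = ∅: f^{-1}(U) = ∅ ∈ τ_X ✓.
  U = {s}: f^{-1}(U) = ∅ ∈ τ_X ✓.
  U = {r, s}: f^{-1}(U) = {p71, p72} ∈ τ_X ✓.
Every preimage lies in τ_X, so f IS continuous.


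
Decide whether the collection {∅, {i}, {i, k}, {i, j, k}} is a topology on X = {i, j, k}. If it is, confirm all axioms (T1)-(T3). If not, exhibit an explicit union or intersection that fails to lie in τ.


τ IS a topology on X.

Axiom (T1): ∅ ∈ τ? Yes; X ∈ τ? Yes.
Axiom (T2/T3): check pairwise unions and intersections of members of τ.
All pairwise intersections and unions checked — each lies in τ. Therefore τ satisfies (T1), (T2), (T3): it IS a topology on X.


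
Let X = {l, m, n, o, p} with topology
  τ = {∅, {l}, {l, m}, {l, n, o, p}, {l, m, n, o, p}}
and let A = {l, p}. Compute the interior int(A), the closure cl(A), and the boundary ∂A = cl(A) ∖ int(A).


int(A) = {l}, cl(A) = {l, m, n, o, p}, ∂A = {m, n, o, p}.

Closed sets in (X, τ) are complements of opens:
  closed(X, τ) = {∅, {m}, {n, o, p}, {m, n, o, p}, {l, m, n, o, p}}.
int(A) = ⋃ {U ∈ τ : U ⊆ A}. Opens contained in A: ∅, {l}.
Taking the union of these: int(A) = {l}.
cl(A) = ⋂ {C closed : A ⊆ C}. Closed sets containing A: {l, m, n, o, p}.
Intersecting these: cl(A) = {l, m, n, o, p}.
∂A = cl(A) ∖ int(A) = {l, m, n, o, p} ∖ {l} = {m, n, o, p}.


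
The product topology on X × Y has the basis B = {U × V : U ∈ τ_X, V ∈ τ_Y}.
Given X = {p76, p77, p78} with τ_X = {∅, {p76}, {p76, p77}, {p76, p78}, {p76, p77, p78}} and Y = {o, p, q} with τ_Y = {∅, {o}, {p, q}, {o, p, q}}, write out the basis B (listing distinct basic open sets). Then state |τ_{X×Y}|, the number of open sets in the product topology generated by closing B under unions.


Basis B = {∅ × ∅, {p76} × {o}, {p76, p77} × {o}, {p76, p78} × {o}, {p76} × {p, q}, {p76} × {o, p, q}, {p76, p77, p78} × {o}, {p76, p77} × {p, q}, {p76, p78} × {p, q}, {p76, p77} × {o, p, q}, {p76, p78} × {o, p, q}, {p76, p77, p78} × {p, q}, {p76, p77, p78} × {o, p, q}}; |τ_{X×Y}| = 25.

Enumerate products U × V with U ∈ τ_X, V ∈ τ_Y (deduplicated):
  ∅ × ∅ = {} (∅)
  {p76} × {o} = {(p76,o)}
  {p76, p77} × {o} = {(p76,o), (p77,o)}
  {p76, p78} × {o} = {(p76,o), (p78,o)}
  {p76} × {p, q} = {(p76,p), (p76,q)}
  {p76} × {o, p, q} = {(p76,o), (p76,p), (p76,q)}
  {p76, p77, p78} × {o} = {(p76,o), (p77,o), (p78,o)}
  {p76, p77} × {p, q} = {(p76,p), (p76,q), (p77,p), (p77,q)}
  {p76, p78} × {p, q} = {(p76,p), (p76,q), (p78,p), (p78,q)}
  {p76, p77} × {o, p, q} = {(p76,o), (p76,p), (p76,q), (p77,o), (p77,p), (p77,q)}
  {p76, p78} × {o, p, q} = {(p76,o), (p76,p), (p76,q), (p78,o), (p78,p), (p78,q)}
  {p76, p77, p78} × {p, q} = {(p76,p), (p76,q), (p77,p), (p77,q), (p78,p), (p78,q)}
  {p76, p77, p78} × {o, p, q} = {(p76,o), (p76,p), (p76,q), (p77,o), (p77,p), (p77,q), (p78,o), (p78,p), (p78,q)}
These 13 distinct sets form the basis B.
Close under arbitrary unions to get τ_{X×Y}; counting gives |τ_{X×Y}| = 25.
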